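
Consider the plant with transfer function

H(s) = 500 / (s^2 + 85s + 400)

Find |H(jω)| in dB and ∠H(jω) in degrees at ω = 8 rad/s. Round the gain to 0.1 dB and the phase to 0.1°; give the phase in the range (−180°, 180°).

Substitute s = j8:
Numerator: 500 = 500 + j0
Denominator: (j8)^2 + 85(j8) + 400 = 336 + j680
|N| = √(500² + 0²) ≈ 500, ∠N ≈ 0.00°
|D| = √(336² + 680²) ≈ 758.48, ∠D ≈ 63.71°
|H| = 500 / 758.48 ≈ 0.65921
Gain = 20 log₁₀(0.65921) ≈ -3.62 dB
∠H = 0.00° − 63.71° = -63.71°

-3.6 dB, -63.7°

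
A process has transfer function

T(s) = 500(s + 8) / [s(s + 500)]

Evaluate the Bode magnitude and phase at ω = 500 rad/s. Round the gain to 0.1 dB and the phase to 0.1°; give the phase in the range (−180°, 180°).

At s = jω = j500:
zero (s+8): 8 + j500 → |·| = √(8²+500²) = √250064 ≈ 500.06, ∠ = arctan(500/8) ≈ 89.08°
pole (s+500): 500 + j500 → |·| = √(500²+500²) = √500000 ≈ 707.11, ∠ = arctan(500/500) ≈ 45.00°
pole at origin: |s| = 500, ∠ = 90.00° (in denominator)
|T| = 500 · 500.06 / 3.5356e+05 ≈ 0.70718
Gain = 20 log₁₀(0.70718) ≈ -3.01 dB
∠T = 89.08° − 135.00° = -45.92°

-3.0 dB, -45.9°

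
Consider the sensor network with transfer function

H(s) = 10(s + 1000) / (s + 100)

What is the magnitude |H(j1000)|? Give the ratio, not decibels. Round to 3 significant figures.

At s = jω = j1000:
zero (s+1000): 1000 + j1000 → |·| = √(1000²+1000²) = √2000000 ≈ 1414.2, ∠ = arctan(1000/1000) ≈ 45.00°
pole (s+100): 100 + j1000 → |·| = √(100²+1000²) = √1010000 ≈ 1005, ∠ = arctan(1000/100) ≈ 84.29°
|H| = 10 · 1414.2 / 1005 ≈ 14.072

14.1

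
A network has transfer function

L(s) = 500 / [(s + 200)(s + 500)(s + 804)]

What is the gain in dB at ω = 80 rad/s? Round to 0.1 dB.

-104.9 dB

At s = jω = j80:
pole (s+200): 200 + j80 → |·| = √(200²+80²) = √46400 ≈ 215.41, ∠ = arctan(80/200) ≈ 21.80°
pole (s+500): 500 + j80 → |·| = √(500²+80²) = √256400 ≈ 506.36, ∠ = arctan(80/500) ≈ 9.09°
pole (s+804): 804 + j80 → |·| = √(804²+80²) = √652816 ≈ 807.97, ∠ = arctan(80/804) ≈ 5.68°
|L| = 500 / 8.8129e+07 ≈ 5.6735e-06
Gain = 20 log₁₀(5.6735e-06) ≈ -104.92 dB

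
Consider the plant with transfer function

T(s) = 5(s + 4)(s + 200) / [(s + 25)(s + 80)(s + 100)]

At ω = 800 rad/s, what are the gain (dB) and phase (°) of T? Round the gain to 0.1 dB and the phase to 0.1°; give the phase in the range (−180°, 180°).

At s = jω = j800:
zero (s+4): 4 + j800 → |·| = √(4²+800²) = √640016 ≈ 800.01, ∠ = arctan(800/4) ≈ 89.71°
zero (s+200): 200 + j800 → |·| = √(200²+800²) = √680000 ≈ 824.62, ∠ = arctan(800/200) ≈ 75.96°
pole (s+25): 25 + j800 → |·| = √(25²+800²) = √640625 ≈ 800.39, ∠ = arctan(800/25) ≈ 88.21°
pole (s+80): 80 + j800 → |·| = √(80²+800²) = √646400 ≈ 803.99, ∠ = arctan(800/80) ≈ 84.29°
pole (s+100): 100 + j800 → |·| = √(100²+800²) = √650000 ≈ 806.23, ∠ = arctan(800/100) ≈ 82.87°
|T| = 5 · 6.597e+05 / 5.1881e+08 ≈ 0.0063578
Gain = 20 log₁₀(0.0063578) ≈ -43.93 dB
∠T = 165.67° − 255.37° = -89.70°

-43.9 dB, -89.7°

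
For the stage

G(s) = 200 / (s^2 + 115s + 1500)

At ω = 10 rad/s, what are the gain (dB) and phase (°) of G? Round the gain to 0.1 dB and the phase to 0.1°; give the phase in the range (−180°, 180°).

Substitute s = j10:
Numerator: 200 = 200 + j0
Denominator: (j10)^2 + 115(j10) + 1500 = 1400 + j1150
|N| = √(200² + 0²) ≈ 200, ∠N ≈ 0.00°
|D| = √(1400² + 1150²) ≈ 1811.8, ∠D ≈ 39.40°
|G| = 200 / 1811.8 ≈ 0.11039
Gain = 20 log₁₀(0.11039) ≈ -19.14 dB
∠G = 0.00° − 39.40° = -39.40°

-19.1 dB, -39.4°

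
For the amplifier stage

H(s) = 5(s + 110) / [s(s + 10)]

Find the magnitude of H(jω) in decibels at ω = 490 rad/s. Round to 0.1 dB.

At s = jω = j490:
zero (s+110): 110 + j490 → |·| = √(110²+490²) = √252200 ≈ 502.2, ∠ = arctan(490/110) ≈ 77.35°
pole (s+10): 10 + j490 → |·| = √(10²+490²) = √240200 ≈ 490.1, ∠ = arctan(490/10) ≈ 88.83°
pole at origin: |s| = 490, ∠ = 90.00° (in denominator)
|H| = 5 · 502.2 / 2.4015e+05 ≈ 0.010456
Gain = 20 log₁₀(0.010456) ≈ -39.61 dB

-39.6 dB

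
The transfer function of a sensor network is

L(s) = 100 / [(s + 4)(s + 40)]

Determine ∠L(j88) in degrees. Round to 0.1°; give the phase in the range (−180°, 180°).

At s = jω = j88:
pole (s+4): 4 + j88 → |·| = √(4²+88²) = √7760 ≈ 88.091, ∠ = arctan(88/4) ≈ 87.40°
pole (s+40): 40 + j88 → |·| = √(40²+88²) = √9344 ≈ 96.664, ∠ = arctan(88/40) ≈ 65.56°
∠L = 0.00° − 152.96° = -152.96°

-153.0°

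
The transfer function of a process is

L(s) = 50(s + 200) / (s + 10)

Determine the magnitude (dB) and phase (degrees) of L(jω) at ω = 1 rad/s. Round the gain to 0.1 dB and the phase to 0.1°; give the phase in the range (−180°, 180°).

At s = jω = j1:
zero (s+200): 200 + j1 → |·| = √(200²+1²) = √40001 ≈ 200, ∠ = arctan(1/200) ≈ 0.29°
pole (s+10): 10 + j1 → |·| = √(10²+1²) = √101 ≈ 10.05, ∠ = arctan(1/10) ≈ 5.71°
|L| = 50 · 200 / 10.05 ≈ 995.02
Gain = 20 log₁₀(995.02) ≈ 59.96 dB
∠L = 0.29° − 5.71° = -5.42°

60.0 dB, -5.4°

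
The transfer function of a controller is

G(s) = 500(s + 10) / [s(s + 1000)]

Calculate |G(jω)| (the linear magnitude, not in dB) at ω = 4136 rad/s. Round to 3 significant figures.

0.118

At s = jω = j4136:
zero (s+10): 10 + j4136 → |·| = √(10²+4136²) = √17106596 ≈ 4136, ∠ = arctan(4136/10) ≈ 89.86°
pole (s+1000): 1000 + j4136 → |·| = √(1000²+4136²) = √18106496 ≈ 4255.2, ∠ = arctan(4136/1000) ≈ 76.41°
pole at origin: |s| = 4136, ∠ = 90.00° (in denominator)
|G| = 500 · 4136 / 1.76e+07 ≈ 0.1175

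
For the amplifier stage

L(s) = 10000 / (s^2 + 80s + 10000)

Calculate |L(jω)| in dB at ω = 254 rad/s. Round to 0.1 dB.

-15.3 dB

At s = jω = j254:
quadratic: (j254)² + 80·j254 + 10000 = -54516 + j20320 → |·| ≈ 58180, ∠ ≈ 159.56°
|L| = 10000 / 58180 ≈ 0.17188
Gain = 20 log₁₀(0.17188) ≈ -15.30 dB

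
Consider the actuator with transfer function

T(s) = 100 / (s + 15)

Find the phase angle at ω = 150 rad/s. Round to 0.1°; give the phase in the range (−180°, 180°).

At s = jω = j150:
pole (s+15): 15 + j150 → |·| = √(15²+150²) = √22725 ≈ 150.75, ∠ = arctan(150/15) ≈ 84.29°
∠T = 0.00° − 84.29° = -84.29°

-84.3°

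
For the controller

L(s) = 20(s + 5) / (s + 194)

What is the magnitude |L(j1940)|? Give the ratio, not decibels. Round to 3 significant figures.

At s = jω = j1940:
zero (s+5): 5 + j1940 → |·| = √(5²+1940²) = √3763625 ≈ 1940, ∠ = arctan(1940/5) ≈ 89.85°
pole (s+194): 194 + j1940 → |·| = √(194²+1940²) = √3801236 ≈ 1949.7, ∠ = arctan(1940/194) ≈ 84.29°
|L| = 20 · 1940 / 1949.7 ≈ 19.9

19.9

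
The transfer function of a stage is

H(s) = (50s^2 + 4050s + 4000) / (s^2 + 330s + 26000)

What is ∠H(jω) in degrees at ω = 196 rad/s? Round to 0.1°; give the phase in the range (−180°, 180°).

Substitute s = j196:
Numerator: 50(j196)^2 + 4050(j196) + 4000 = -1916800 + j793800
Denominator: (j196)^2 + 330(j196) + 26000 = -12416 + j64680
|N| = √(1916800² + 793800²) ≈ 2.0747e+06, ∠N ≈ 157.50°
|D| = √(12416² + 64680²) ≈ 65861, ∠D ≈ 100.87°
∠H = 157.50° − 100.87° = 56.63°

56.6°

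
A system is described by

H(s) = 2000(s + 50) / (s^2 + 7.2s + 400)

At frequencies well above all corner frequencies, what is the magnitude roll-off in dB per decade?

Each pole contributes −20 dB/decade at high frequency; each zero contributes +20 dB/decade.
Net: 1 zero(s) − 2 pole(s) → -20 dB/decade.

-20 dB/decade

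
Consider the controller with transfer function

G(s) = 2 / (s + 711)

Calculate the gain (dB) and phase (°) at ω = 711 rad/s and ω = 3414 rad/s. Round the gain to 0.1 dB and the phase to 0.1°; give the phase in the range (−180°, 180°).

At s = jω = j711:
pole (s+711): 711 + j711 → |·| = √(711²+711²) = √1011042 ≈ 1005.5, ∠ = arctan(711/711) ≈ 45.00°
|G| = 2 / 1005.5 ≈ 0.0019891
Gain = 20 log₁₀(0.0019891) ≈ -54.03 dB
∠G = 0.00° − 45.00° = -45.00°

At s = jω = j3414:
pole (s+711): 711 + j3414 → |·| = √(711²+3414²) = √12160917 ≈ 3487.3, ∠ = arctan(3414/711) ≈ 78.24°
|G| = 2 / 3487.3 ≈ 0.00057351
Gain = 20 log₁₀(0.00057351) ≈ -64.83 dB
∠G = 0.00° − 78.24° = -78.24°

ω = 711: -54.0 dB, -45.0°; ω = 3414: -64.8 dB, -78.2°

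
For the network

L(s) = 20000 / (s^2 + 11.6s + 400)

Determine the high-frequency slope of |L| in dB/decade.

-40 dB/decade

Each pole contributes −20 dB/decade at high frequency; each zero contributes +20 dB/decade.
Net: 0 zero(s) − 2 pole(s) → -40 dB/decade.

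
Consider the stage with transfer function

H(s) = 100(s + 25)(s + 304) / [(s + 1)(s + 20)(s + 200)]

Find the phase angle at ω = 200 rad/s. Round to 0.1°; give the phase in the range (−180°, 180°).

-102.8°

At s = jω = j200:
zero (s+25): 25 + j200 → |·| = √(25²+200²) = √40625 ≈ 201.56, ∠ = arctan(200/25) ≈ 82.87°
zero (s+304): 304 + j200 → |·| = √(304²+200²) = √132416 ≈ 363.89, ∠ = arctan(200/304) ≈ 33.34°
pole (s+1): 1 + j200 → |·| = √(1²+200²) = √40001 ≈ 200, ∠ = arctan(200/1) ≈ 89.71°
pole (s+20): 20 + j200 → |·| = √(20²+200²) = √40400 ≈ 201, ∠ = arctan(200/20) ≈ 84.29°
pole (s+200): 200 + j200 → |·| = √(200²+200²) = √80000 ≈ 282.84, ∠ = arctan(200/200) ≈ 45.00°
∠H = 116.21° − 219.00° = -102.79°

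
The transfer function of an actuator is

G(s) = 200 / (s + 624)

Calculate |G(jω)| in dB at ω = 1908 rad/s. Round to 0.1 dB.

-20.0 dB

At s = jω = j1908:
pole (s+624): 624 + j1908 → |·| = √(624²+1908²) = √4029840 ≈ 2007.4, ∠ = arctan(1908/624) ≈ 71.89°
|G| = 200 / 2007.4 ≈ 0.099631
Gain = 20 log₁₀(0.099631) ≈ -20.03 dB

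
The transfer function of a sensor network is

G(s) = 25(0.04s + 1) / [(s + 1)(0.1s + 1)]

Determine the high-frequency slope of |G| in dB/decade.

Each pole contributes −20 dB/decade at high frequency; each zero contributes +20 dB/decade.
Net: 1 zero(s) − 2 pole(s) → -20 dB/decade.

-20 dB/decade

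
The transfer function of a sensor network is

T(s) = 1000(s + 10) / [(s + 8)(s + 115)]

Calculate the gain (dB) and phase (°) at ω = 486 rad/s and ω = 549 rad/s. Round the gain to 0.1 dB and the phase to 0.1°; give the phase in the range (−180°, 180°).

At s = jω = j486:
zero (s+10): 10 + j486 → |·| = √(10²+486²) = √236296 ≈ 486.1, ∠ = arctan(486/10) ≈ 88.82°
pole (s+8): 8 + j486 → |·| = √(8²+486²) = √236260 ≈ 486.07, ∠ = arctan(486/8) ≈ 89.06°
pole (s+115): 115 + j486 → |·| = √(115²+486²) = √249421 ≈ 499.42, ∠ = arctan(486/115) ≈ 76.69°
|T| = 1000 · 486.1 / 2.4275e+05 ≈ 2.0025
Gain = 20 log₁₀(2.0025) ≈ 6.03 dB
∠T = 88.82° − 165.75° = -76.93°

At s = jω = j549:
zero (s+10): 10 + j549 → |·| = √(10²+549²) = √301501 ≈ 549.09, ∠ = arctan(549/10) ≈ 88.96°
pole (s+8): 8 + j549 → |·| = √(8²+549²) = √301465 ≈ 549.06, ∠ = arctan(549/8) ≈ 89.17°
pole (s+115): 115 + j549 → |·| = √(115²+549²) = √314626 ≈ 560.92, ∠ = arctan(549/115) ≈ 78.17°
|T| = 1000 · 549.09 / 3.0798e+05 ≈ 1.7829
Gain = 20 log₁₀(1.7829) ≈ 5.02 dB
∠T = 88.96° − 167.34° = -78.38°

ω = 486: 6.0 dB, -76.9°; ω = 549: 5.0 dB, -78.4°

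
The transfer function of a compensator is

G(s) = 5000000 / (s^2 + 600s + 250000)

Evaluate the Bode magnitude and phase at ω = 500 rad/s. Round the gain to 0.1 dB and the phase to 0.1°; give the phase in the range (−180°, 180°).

24.4 dB, -90.0°

At s = jω = j500:
quadratic: (j500)² + 600·j500 + 250000 = 0 + j300000 → |·| ≈ 3e+05, ∠ ≈ 90.00°
|G| = 5000000 / 3e+05 ≈ 16.667
Gain = 20 log₁₀(16.667) ≈ 24.44 dB
∠G = 0.00° − 90.00° = -90.00°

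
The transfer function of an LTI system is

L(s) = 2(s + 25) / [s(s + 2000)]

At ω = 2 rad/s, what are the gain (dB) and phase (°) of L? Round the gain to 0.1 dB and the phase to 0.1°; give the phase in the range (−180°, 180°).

At s = jω = j2:
zero (s+25): 25 + j2 → |·| = √(25²+2²) = √629 ≈ 25.08, ∠ = arctan(2/25) ≈ 4.57°
pole (s+2000): 2000 + j2 → |·| = √(2000²+2²) = √4000004 ≈ 2000, ∠ = arctan(2/2000) ≈ 0.06°
pole at origin: |s| = 2, ∠ = 90.00° (in denominator)
|L| = 2 · 25.08 / 4000 ≈ 0.01254
Gain = 20 log₁₀(0.01254) ≈ -38.03 dB
∠L = 4.57° − 90.06° = -85.49°

-38.0 dB, -85.5°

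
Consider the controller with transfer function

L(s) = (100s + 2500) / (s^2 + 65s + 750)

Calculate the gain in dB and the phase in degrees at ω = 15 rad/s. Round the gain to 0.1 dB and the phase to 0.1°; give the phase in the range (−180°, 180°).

Substitute s = j15:
Numerator: 100(j15) + 2500 = 2500 + j1500
Denominator: (j15)^2 + 65(j15) + 750 = 525 + j975
|N| = √(2500² + 1500²) ≈ 2915.5, ∠N ≈ 30.96°
|D| = √(525² + 975²) ≈ 1107.4, ∠D ≈ 61.70°
|L| = 2915.5 / 1107.4 ≈ 2.6327
Gain = 20 log₁₀(2.6327) ≈ 8.41 dB
∠L = 30.96° − 61.70° = -30.74°

8.4 dB, -30.7°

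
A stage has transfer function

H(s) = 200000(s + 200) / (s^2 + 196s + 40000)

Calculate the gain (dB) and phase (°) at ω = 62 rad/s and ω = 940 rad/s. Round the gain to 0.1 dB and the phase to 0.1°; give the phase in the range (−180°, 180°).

At s = jω = j62:
zero (s+200): 200 + j62 → |·| = √(200²+62²) = √43844 ≈ 209.39, ∠ = arctan(62/200) ≈ 17.22°
quadratic: (j62)² + 196·j62 + 40000 = 36156 + j12152 → |·| ≈ 38144, ∠ ≈ 18.58°
|H| = 200000 · 209.39 / 38144 ≈ 1097.9
Gain = 20 log₁₀(1097.9) ≈ 60.81 dB
∠H = 17.22° − 18.58° = -1.36°

At s = jω = j940:
zero (s+200): 200 + j940 → |·| = √(200²+940²) = √923600 ≈ 961.04, ∠ = arctan(940/200) ≈ 77.99°
quadratic: (j940)² + 196·j940 + 40000 = -843600 + j184240 → |·| ≈ 8.6348e+05, ∠ ≈ 167.68°
|H| = 200000 · 961.04 / 8.6348e+05 ≈ 222.6
Gain = 20 log₁₀(222.6) ≈ 46.95 dB
∠H = 77.99° − 167.68° = -89.69°

ω = 62: 60.8 dB, -1.4°; ω = 940: 47.0 dB, -89.7°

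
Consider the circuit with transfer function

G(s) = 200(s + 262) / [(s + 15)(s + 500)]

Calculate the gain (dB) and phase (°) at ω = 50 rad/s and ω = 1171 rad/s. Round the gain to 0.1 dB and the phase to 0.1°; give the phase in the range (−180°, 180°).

At s = jω = j50:
zero (s+262): 262 + j50 → |·| = √(262²+50²) = √71144 ≈ 266.73, ∠ = arctan(50/262) ≈ 10.80°
pole (s+15): 15 + j50 → |·| = √(15²+50²) = √2725 ≈ 52.202, ∠ = arctan(50/15) ≈ 73.30°
pole (s+500): 500 + j50 → |·| = √(500²+50²) = √252500 ≈ 502.49, ∠ = arctan(50/500) ≈ 5.71°
|G| = 200 · 266.73 / 26231 ≈ 2.0337
Gain = 20 log₁₀(2.0337) ≈ 6.17 dB
∠G = 10.80° − 79.01° = -68.21°

At s = jω = j1171:
zero (s+262): 262 + j1171 → |·| = √(262²+1171²) = √1439885 ≈ 1200, ∠ = arctan(1171/262) ≈ 77.39°
pole (s+15): 15 + j1171 → |·| = √(15²+1171²) = √1371466 ≈ 1171.1, ∠ = arctan(1171/15) ≈ 89.27°
pole (s+500): 500 + j1171 → |·| = √(500²+1171²) = √1621241 ≈ 1273.3, ∠ = arctan(1171/500) ≈ 66.88°
|G| = 200 · 1200 / 1.4912e+06 ≈ 0.16094
Gain = 20 log₁₀(0.16094) ≈ -15.87 dB
∠G = 77.39° − 156.15° = -78.76°

ω = 50: 6.2 dB, -68.2°; ω = 1171: -15.9 dB, -78.8°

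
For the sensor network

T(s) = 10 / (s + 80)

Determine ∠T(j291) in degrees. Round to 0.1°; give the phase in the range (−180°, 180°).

-74.6°

Substitute s = j291:
Numerator: 10 = 10 + j0
Denominator: (j291) + 80 = 80 + j291
|N| = √(10² + 0²) ≈ 10, ∠N ≈ 0.00°
|D| = √(80² + 291²) ≈ 301.8, ∠D ≈ 74.63°
∠T = 0.00° − 74.63° = -74.63°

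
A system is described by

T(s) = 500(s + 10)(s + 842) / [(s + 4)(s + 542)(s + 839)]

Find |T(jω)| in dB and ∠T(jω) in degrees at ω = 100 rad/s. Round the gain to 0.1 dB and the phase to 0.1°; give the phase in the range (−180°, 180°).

-0.8 dB, -13.9°

At s = jω = j100:
zero (s+10): 10 + j100 → |·| = √(10²+100²) = √10100 ≈ 100.5, ∠ = arctan(100/10) ≈ 84.29°
zero (s+842): 842 + j100 → |·| = √(842²+100²) = √718964 ≈ 847.92, ∠ = arctan(100/842) ≈ 6.77°
pole (s+4): 4 + j100 → |·| = √(4²+100²) = √10016 ≈ 100.08, ∠ = arctan(100/4) ≈ 87.71°
pole (s+542): 542 + j100 → |·| = √(542²+100²) = √303764 ≈ 551.15, ∠ = arctan(100/542) ≈ 10.45°
pole (s+839): 839 + j100 → |·| = √(839²+100²) = √713921 ≈ 844.94, ∠ = arctan(100/839) ≈ 6.80°
|T| = 500 · 85216 / 4.6606e+07 ≈ 0.91422
Gain = 20 log₁₀(0.91422) ≈ -0.78 dB
∠T = 91.06° − 104.96° = -13.90°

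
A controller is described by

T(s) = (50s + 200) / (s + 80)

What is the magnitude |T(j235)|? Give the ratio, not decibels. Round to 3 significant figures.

Substitute s = j235:
Numerator: 50(j235) + 200 = 200 + j11750
Denominator: (j235) + 80 = 80 + j235
|N| = √(200² + 11750²) ≈ 11752, ∠N ≈ 89.02°
|D| = √(80² + 235²) ≈ 248.24, ∠D ≈ 71.20°
|T| = 11752 / 248.24 ≈ 47.341

47.3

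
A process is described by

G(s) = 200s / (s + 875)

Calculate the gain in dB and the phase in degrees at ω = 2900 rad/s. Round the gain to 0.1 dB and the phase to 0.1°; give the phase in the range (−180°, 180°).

45.6 dB, 16.8°

At s = jω = j2900:
zero at origin: s = j2900 → |·| = 2900, ∠ = 90.00°
pole (s+875): 875 + j2900 → |·| = √(875²+2900²) = √9175625 ≈ 3029.1, ∠ = arctan(2900/875) ≈ 73.21°
|G| = 200 · 2900 / 3029.1 ≈ 191.48
Gain = 20 log₁₀(191.48) ≈ 45.64 dB
∠G = 90.00° − 73.21° = 16.79°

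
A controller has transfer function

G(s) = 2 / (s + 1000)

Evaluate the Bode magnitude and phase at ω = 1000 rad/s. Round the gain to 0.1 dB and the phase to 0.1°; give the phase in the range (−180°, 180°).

At s = jω = j1000:
pole (s+1000): 1000 + j1000 → |·| = √(1000²+1000²) = √2000000 ≈ 1414.2, ∠ = arctan(1000/1000) ≈ 45.00°
|G| = 2 / 1414.2 ≈ 0.0014142
Gain = 20 log₁₀(0.0014142) ≈ -56.99 dB
∠G = 0.00° − 45.00° = -45.00°

-57.0 dB, -45.0°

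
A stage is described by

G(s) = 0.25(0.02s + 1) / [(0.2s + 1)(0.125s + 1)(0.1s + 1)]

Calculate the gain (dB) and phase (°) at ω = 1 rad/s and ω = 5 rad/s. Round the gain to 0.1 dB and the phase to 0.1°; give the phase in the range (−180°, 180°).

At ω = 1 rad/s:
zero (1 + j1·0.02) = 1 + j0.02 → |·| ≈ 1.0002, ∠ ≈ 1.15°
pole (1 + j1·0.2) = 1 + j0.2 → |·| ≈ 1.0198, ∠ ≈ 11.31°
pole (1 + j1·0.125) = 1 + j0.125 → |·| ≈ 1.0078, ∠ ≈ 7.13°
pole (1 + j1·0.1) = 1 + j0.1 → |·| ≈ 1.005, ∠ ≈ 5.71°
|G| = 0.25 · 1.0002 / (1.0198 · 1.0078 · 1.005) ≈ 0.24209
Gain = 20 log₁₀(0.24209) ≈ -12.32 dB
∠G = (1.15°) − (11.31° + 7.13° + 5.71°) = -23.00°

At ω = 5 rad/s:
zero (1 + j5·0.02) = 1 + j0.1 → |·| ≈ 1.005, ∠ ≈ 5.71°
pole (1 + j5·0.2) = 1 + j1 → |·| ≈ 1.4142, ∠ ≈ 45.00°
pole (1 + j5·0.125) = 1 + j0.625 → |·| ≈ 1.1792, ∠ ≈ 32.01°
pole (1 + j5·0.1) = 1 + j0.5 → |·| ≈ 1.118, ∠ ≈ 26.57°
|G| = 0.25 · 1.005 / (1.4142 · 1.1792 · 1.118) ≈ 0.13476
Gain = 20 log₁₀(0.13476) ≈ -17.41 dB
∠G = (5.71°) − (45.00° + 32.01° + 26.57°) = -97.87°

ω = 1: -12.3 dB, -23.0°; ω = 5: -17.4 dB, -97.9°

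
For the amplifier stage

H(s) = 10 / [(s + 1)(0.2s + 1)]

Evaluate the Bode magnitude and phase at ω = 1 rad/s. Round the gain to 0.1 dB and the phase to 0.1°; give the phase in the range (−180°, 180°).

16.8 dB, -56.3°

At ω = 1 rad/s:
pole (1 + j1·1) = 1 + j1 → |·| ≈ 1.4142, ∠ ≈ 45.00°
pole (1 + j1·0.2) = 1 + j0.2 → |·| ≈ 1.0198, ∠ ≈ 11.31°
|H| = 10 · 1 / (1.4142 · 1.0198) ≈ 6.9338
Gain = 20 log₁₀(6.9338) ≈ 16.82 dB
∠H = (0°) − (45.00° + 11.31°) = -56.31°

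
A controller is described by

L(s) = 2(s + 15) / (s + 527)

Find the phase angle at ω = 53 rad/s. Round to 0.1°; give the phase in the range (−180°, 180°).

At s = jω = j53:
zero (s+15): 15 + j53 → |·| = √(15²+53²) = √3034 ≈ 55.082, ∠ = arctan(53/15) ≈ 74.20°
pole (s+527): 527 + j53 → |·| = √(527²+53²) = √280538 ≈ 529.66, ∠ = arctan(53/527) ≈ 5.74°
∠L = 74.20° − 5.74° = 68.46°

68.5°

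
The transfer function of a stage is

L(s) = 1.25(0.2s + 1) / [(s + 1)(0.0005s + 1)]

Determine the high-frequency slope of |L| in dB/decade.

Each pole contributes −20 dB/decade at high frequency; each zero contributes +20 dB/decade.
Net: 1 zero(s) − 2 pole(s) → -20 dB/decade.

-20 dB/decade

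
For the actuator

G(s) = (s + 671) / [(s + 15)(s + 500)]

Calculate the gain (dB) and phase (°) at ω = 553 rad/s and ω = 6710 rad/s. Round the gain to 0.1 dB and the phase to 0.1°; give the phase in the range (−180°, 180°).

ω = 553: -53.5 dB, -96.8°; ω = 6710: -76.5 dB, -91.3°

At s = jω = j553:
zero (s+671): 671 + j553 → |·| = √(671²+553²) = √756050 ≈ 869.51, ∠ = arctan(553/671) ≈ 39.49°
pole (s+15): 15 + j553 → |·| = √(15²+553²) = √306034 ≈ 553.2, ∠ = arctan(553/15) ≈ 88.45°
pole (s+500): 500 + j553 → |·| = √(500²+553²) = √555809 ≈ 745.53, ∠ = arctan(553/500) ≈ 47.88°
|G| = 1 · 869.51 / 4.1243e+05 ≈ 0.0021083
Gain = 20 log₁₀(0.0021083) ≈ -53.52 dB
∠G = 39.49° − 136.33° = -96.84°

At s = jω = j6710:
zero (s+671): 671 + j6710 → |·| = √(671²+6710²) = √45474341 ≈ 6743.5, ∠ = arctan(6710/671) ≈ 84.29°
pole (s+15): 15 + j6710 → |·| = √(15²+6710²) = √45024325 ≈ 6710, ∠ = arctan(6710/15) ≈ 89.87°
pole (s+500): 500 + j6710 → |·| = √(500²+6710²) = √45274100 ≈ 6728.6, ∠ = arctan(6710/500) ≈ 85.74°
|G| = 1 · 6743.5 / 4.5149e+07 ≈ 0.00014936
Gain = 20 log₁₀(0.00014936) ≈ -76.52 dB
∠G = 84.29° − 175.61° = -91.32°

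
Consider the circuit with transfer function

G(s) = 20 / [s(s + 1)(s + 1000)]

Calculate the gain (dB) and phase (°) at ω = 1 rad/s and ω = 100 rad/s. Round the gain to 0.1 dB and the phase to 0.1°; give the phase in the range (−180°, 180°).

ω = 1: -37.0 dB, -135.1°; ω = 100: -114.0 dB, 174.9°

At s = jω = j1:
pole (s+1): 1 + j1 → |·| = √(1²+1²) = √2 ≈ 1.4142, ∠ = arctan(1/1) ≈ 45.00°
pole (s+1000): 1000 + j1 → |·| = √(1000²+1²) = √1000001 ≈ 1000, ∠ = arctan(1/1000) ≈ 0.06°
pole at origin: |s| = 1, ∠ = 90.00° (in denominator)
|G| = 20 / 1414.2 ≈ 0.014142
Gain = 20 log₁₀(0.014142) ≈ -36.99 dB
∠G = 0.00° − 135.06° = -135.06°

At s = jω = j100:
pole (s+1): 1 + j100 → |·| = √(1²+100²) = √10001 ≈ 100, ∠ = arctan(100/1) ≈ 89.43°
pole (s+1000): 1000 + j100 → |·| = √(1000²+100²) = √1010000 ≈ 1005, ∠ = arctan(100/1000) ≈ 5.71°
pole at origin: |s| = 100, ∠ = 90.00° (in denominator)
|G| = 20 / 1.005e+07 ≈ 1.99e-06
Gain = 20 log₁₀(1.99e-06) ≈ -114.02 dB
∠G = 0.00° − 185.14° = -185.14° ≡ 174.86° (principal value)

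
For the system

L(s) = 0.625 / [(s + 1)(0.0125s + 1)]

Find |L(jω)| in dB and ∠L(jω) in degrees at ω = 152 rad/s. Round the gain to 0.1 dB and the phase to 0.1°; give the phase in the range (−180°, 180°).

At ω = 152 rad/s:
pole (1 + j152·1) = 1 + j152 → |·| ≈ 152, ∠ ≈ 89.62°
pole (1 + j152·0.0125) = 1 + j1.9 → |·| ≈ 2.1471, ∠ ≈ 62.24°
|L| = 0.625 · 1 / (152 · 2.1471) ≈ 0.0019151
Gain = 20 log₁₀(0.0019151) ≈ -54.36 dB
∠L = (0°) − (89.62° + 62.24°) = -151.86°

-54.4 dB, -151.9°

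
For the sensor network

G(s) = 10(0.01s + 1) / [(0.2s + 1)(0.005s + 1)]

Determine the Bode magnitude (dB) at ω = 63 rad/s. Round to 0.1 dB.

At ω = 63 rad/s:
zero (1 + j63·0.01) = 1 + j0.63 → |·| ≈ 1.1819, ∠ ≈ 32.21°
pole (1 + j63·0.2) = 1 + j12.6 → |·| ≈ 12.64, ∠ ≈ 85.46°
pole (1 + j63·0.005) = 1 + j0.315 → |·| ≈ 1.0484, ∠ ≈ 17.48°
|G| = 10 · 1.1819 / (12.64 · 1.0484) ≈ 0.89188
Gain = 20 log₁₀(0.89188) ≈ -0.99 dB

-1.0 dB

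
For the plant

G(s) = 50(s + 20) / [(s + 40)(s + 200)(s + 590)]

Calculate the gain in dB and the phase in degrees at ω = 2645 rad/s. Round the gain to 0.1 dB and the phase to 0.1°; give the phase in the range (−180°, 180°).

At s = jω = j2645:
zero (s+20): 20 + j2645 → |·| = √(20²+2645²) = √6996425 ≈ 2645.1, ∠ = arctan(2645/20) ≈ 89.57°
pole (s+40): 40 + j2645 → |·| = √(40²+2645²) = √6997625 ≈ 2645.3, ∠ = arctan(2645/40) ≈ 89.13°
pole (s+200): 200 + j2645 → |·| = √(200²+2645²) = √7036025 ≈ 2652.6, ∠ = arctan(2645/200) ≈ 85.68°
pole (s+590): 590 + j2645 → |·| = √(590²+2645²) = √7344125 ≈ 2710, ∠ = arctan(2645/590) ≈ 77.43°
|G| = 50 · 2645.1 / 1.9016e+10 ≈ 6.9549e-06
Gain = 20 log₁₀(6.9549e-06) ≈ -103.15 dB
∠G = 89.57° − 252.24° = -162.67°

-103.2 dB, -162.7°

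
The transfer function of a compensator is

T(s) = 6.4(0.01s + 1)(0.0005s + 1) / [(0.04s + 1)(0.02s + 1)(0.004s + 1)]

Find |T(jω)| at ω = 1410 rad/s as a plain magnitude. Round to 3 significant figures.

0.0121

At ω = 1410 rad/s:
zero (1 + j1410·0.01) = 1 + j14.1 → |·| ≈ 14.135, ∠ ≈ 85.94°
zero (1 + j1410·0.0005) = 1 + j0.705 → |·| ≈ 1.2235, ∠ ≈ 35.18°
pole (1 + j1410·0.04) = 1 + j56.4 → |·| ≈ 56.409, ∠ ≈ 88.98°
pole (1 + j1410·0.02) = 1 + j28.2 → |·| ≈ 28.218, ∠ ≈ 87.97°
pole (1 + j1410·0.004) = 1 + j5.64 → |·| ≈ 5.728, ∠ ≈ 79.95°
|T| = 6.4 · 14.135 · 1.2235 / (56.409 · 28.218 · 5.728) ≈ 0.01214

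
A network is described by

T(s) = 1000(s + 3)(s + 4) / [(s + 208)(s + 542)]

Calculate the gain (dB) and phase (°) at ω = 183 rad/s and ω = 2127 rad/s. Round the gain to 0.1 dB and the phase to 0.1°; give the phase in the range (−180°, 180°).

ω = 183: 46.5 dB, 117.8°; ω = 2127: 59.7 dB, 19.7°

At s = jω = j183:
zero (s+3): 3 + j183 → |·| = √(3²+183²) = √33498 ≈ 183.02, ∠ = arctan(183/3) ≈ 89.06°
zero (s+4): 4 + j183 → |·| = √(4²+183²) = √33505 ≈ 183.04, ∠ = arctan(183/4) ≈ 88.75°
pole (s+208): 208 + j183 → |·| = √(208²+183²) = √76753 ≈ 277.04, ∠ = arctan(183/208) ≈ 41.34°
pole (s+542): 542 + j183 → |·| = √(542²+183²) = √327253 ≈ 572.06, ∠ = arctan(183/542) ≈ 18.66°
|T| = 1000 · 33500 / 1.5848e+05 ≈ 211.38
Gain = 20 log₁₀(211.38) ≈ 46.50 dB
∠T = 177.81° − 60.00° = 117.81°

At s = jω = j2127:
zero (s+3): 3 + j2127 → |·| = √(3²+2127²) = √4524138 ≈ 2127, ∠ = arctan(2127/3) ≈ 89.92°
zero (s+4): 4 + j2127 → |·| = √(4²+2127²) = √4524145 ≈ 2127, ∠ = arctan(2127/4) ≈ 89.89°
pole (s+208): 208 + j2127 → |·| = √(208²+2127²) = √4567393 ≈ 2137.1, ∠ = arctan(2127/208) ≈ 84.41°
pole (s+542): 542 + j2127 → |·| = √(542²+2127²) = √4817893 ≈ 2195, ∠ = arctan(2127/542) ≈ 75.70°
|T| = 1000 · 4.5241e+06 / 4.6909e+06 ≈ 964.44
Gain = 20 log₁₀(964.44) ≈ 59.69 dB
∠T = 179.81° − 160.11° = 19.70°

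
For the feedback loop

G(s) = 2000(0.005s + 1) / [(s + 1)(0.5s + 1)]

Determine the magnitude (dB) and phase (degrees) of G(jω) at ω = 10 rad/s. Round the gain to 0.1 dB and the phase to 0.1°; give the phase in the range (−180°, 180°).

At ω = 10 rad/s:
zero (1 + j10·0.005) = 1 + j0.05 → |·| ≈ 1.0012, ∠ ≈ 2.86°
pole (1 + j10·1) = 1 + j10 → |·| ≈ 10.05, ∠ ≈ 84.29°
pole (1 + j10·0.5) = 1 + j5 → |·| ≈ 5.099, ∠ ≈ 78.69°
|G| = 2000 · 1.0012 / (10.05 · 5.099) ≈ 39.075
Gain = 20 log₁₀(39.075) ≈ 31.84 dB
∠G = (2.86°) − (84.29° + 78.69°) = -160.12°

31.8 dB, -160.1°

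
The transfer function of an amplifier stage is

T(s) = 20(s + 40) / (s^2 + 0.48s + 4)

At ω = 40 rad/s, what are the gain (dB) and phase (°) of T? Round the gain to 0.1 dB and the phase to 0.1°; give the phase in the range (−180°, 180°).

At s = jω = j40:
zero (s+40): 40 + j40 → |·| = √(40²+40²) = √3200 ≈ 56.569, ∠ = arctan(40/40) ≈ 45.00°
quadratic: (j40)² + 0.48·j40 + 4 = -1596 + j19.2 → |·| ≈ 1596.1, ∠ ≈ 179.31°
|T| = 20 · 56.569 / 1596.1 ≈ 0.70884
Gain = 20 log₁₀(0.70884) ≈ -2.99 dB
∠T = 45.00° − 179.31° = -134.31°

-3.0 dB, -134.3°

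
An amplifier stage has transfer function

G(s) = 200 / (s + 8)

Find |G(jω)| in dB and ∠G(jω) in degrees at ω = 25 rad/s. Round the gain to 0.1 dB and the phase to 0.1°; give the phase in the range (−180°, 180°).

Substitute s = j25:
Numerator: 200 = 200 + j0
Denominator: (j25) + 8 = 8 + j25
|N| = √(200² + 0²) ≈ 200, ∠N ≈ 0.00°
|D| = √(8² + 25²) ≈ 26.249, ∠D ≈ 72.26°
|G| = 200 / 26.249 ≈ 7.6193
Gain = 20 log₁₀(7.6193) ≈ 17.64 dB
∠G = 0.00° − 72.26° = -72.26°

17.6 dB, -72.3°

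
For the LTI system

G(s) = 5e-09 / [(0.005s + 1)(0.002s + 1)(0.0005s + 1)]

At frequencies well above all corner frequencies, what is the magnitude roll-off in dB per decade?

Each pole contributes −20 dB/decade at high frequency; each zero contributes +20 dB/decade.
Net: 0 zero(s) − 3 pole(s) → -60 dB/decade.

-60 dB/decade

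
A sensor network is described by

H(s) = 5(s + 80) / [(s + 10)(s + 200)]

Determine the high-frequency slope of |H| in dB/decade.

Each pole contributes −20 dB/decade at high frequency; each zero contributes +20 dB/decade.
Net: 1 zero(s) − 2 pole(s) → -20 dB/decade.

-20 dB/decade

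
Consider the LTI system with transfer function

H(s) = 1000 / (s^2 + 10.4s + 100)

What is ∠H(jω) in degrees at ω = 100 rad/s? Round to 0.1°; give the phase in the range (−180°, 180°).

-174.0°

At s = jω = j100:
quadratic: (j100)² + 10.4·j100 + 100 = -9900 + j1040 → |·| ≈ 9954.5, ∠ ≈ 174.00°
∠H = 0.00° − 174.00° = -174.00°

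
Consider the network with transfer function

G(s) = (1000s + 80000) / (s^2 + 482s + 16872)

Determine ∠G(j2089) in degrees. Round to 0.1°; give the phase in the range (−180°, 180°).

Substitute s = j2089:
Numerator: 1000(j2089) + 80000 = 80000 + j2089000
Denominator: (j2089)^2 + 482(j2089) + 16872 = -4347049 + j1006898
|N| = √(80000² + 2089000²) ≈ 2.0905e+06, ∠N ≈ 87.81°
|D| = √(4347049² + 1006898²) ≈ 4.4621e+06, ∠D ≈ 166.96°
∠G = 87.81° − 166.96° = -79.15°

-79.2°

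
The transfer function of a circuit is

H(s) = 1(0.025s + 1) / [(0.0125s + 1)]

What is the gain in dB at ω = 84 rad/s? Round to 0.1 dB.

At ω = 84 rad/s:
zero (1 + j84·0.025) = 1 + j2.1 → |·| ≈ 2.3259, ∠ ≈ 64.54°
pole (1 + j84·0.0125) = 1 + j1.05 → |·| ≈ 1.45, ∠ ≈ 46.40°
|H| = 1 · 2.3259 / (1.45) ≈ 1.6041
Gain = 20 log₁₀(1.6041) ≈ 4.10 dB

4.1 dB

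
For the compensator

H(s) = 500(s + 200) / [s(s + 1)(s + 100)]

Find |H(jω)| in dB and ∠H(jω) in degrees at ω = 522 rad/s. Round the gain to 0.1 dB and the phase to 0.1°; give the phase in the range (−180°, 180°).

At s = jω = j522:
zero (s+200): 200 + j522 → |·| = √(200²+522²) = √312484 ≈ 559, ∠ = arctan(522/200) ≈ 69.04°
pole (s+1): 1 + j522 → |·| = √(1²+522²) = √272485 ≈ 522, ∠ = arctan(522/1) ≈ 89.89°
pole (s+100): 100 + j522 → |·| = √(100²+522²) = √282484 ≈ 531.49, ∠ = arctan(522/100) ≈ 79.16°
pole at origin: |s| = 522, ∠ = 90.00° (in denominator)
|H| = 500 · 559 / 1.4482e+08 ≈ 0.00193
Gain = 20 log₁₀(0.00193) ≈ -54.29 dB
∠H = 69.04° − 259.05° = -190.01° ≡ 169.99° (principal value)

-54.3 dB, 170.0°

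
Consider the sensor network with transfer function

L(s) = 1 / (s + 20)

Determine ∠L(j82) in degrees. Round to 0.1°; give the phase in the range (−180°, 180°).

At s = jω = j82:
pole (s+20): 20 + j82 → |·| = √(20²+82²) = √7124 ≈ 84.404, ∠ = arctan(82/20) ≈ 76.29°
∠L = 0.00° − 76.29° = -76.29°

-76.3°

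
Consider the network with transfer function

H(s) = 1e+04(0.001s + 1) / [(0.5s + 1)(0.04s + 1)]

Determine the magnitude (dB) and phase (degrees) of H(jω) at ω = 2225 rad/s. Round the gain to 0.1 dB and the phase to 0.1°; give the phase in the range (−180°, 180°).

-12.2 dB, -113.5°

At ω = 2225 rad/s:
zero (1 + j2225·0.001) = 1 + j2.225 → |·| ≈ 2.4394, ∠ ≈ 65.80°
pole (1 + j2225·0.5) = 1 + j1112.5 → |·| ≈ 1112.5, ∠ ≈ 89.95°
pole (1 + j2225·0.04) = 1 + j89 → |·| ≈ 89.006, ∠ ≈ 89.36°
|H| = 1e+04 · 2.4394 / (1112.5 · 89.006) ≈ 0.24636
Gain = 20 log₁₀(0.24636) ≈ -12.17 dB
∠H = (65.80°) − (89.95° + 89.36°) = -113.51°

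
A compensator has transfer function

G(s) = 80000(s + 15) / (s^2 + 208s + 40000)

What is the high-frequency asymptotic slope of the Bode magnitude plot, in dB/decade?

-20 dB/decade

Each pole contributes −20 dB/decade at high frequency; each zero contributes +20 dB/decade.
Net: 1 zero(s) − 2 pole(s) → -20 dB/decade.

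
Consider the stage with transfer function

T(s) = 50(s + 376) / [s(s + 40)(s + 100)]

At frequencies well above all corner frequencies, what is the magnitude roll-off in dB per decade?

-40 dB/decade

Each pole contributes −20 dB/decade at high frequency; each zero contributes +20 dB/decade.
Net: 1 zero(s) − 3 pole(s) → -40 dB/decade.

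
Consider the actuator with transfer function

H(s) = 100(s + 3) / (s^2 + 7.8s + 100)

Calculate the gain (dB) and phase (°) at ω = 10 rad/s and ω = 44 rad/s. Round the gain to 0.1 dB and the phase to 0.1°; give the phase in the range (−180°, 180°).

ω = 10: 22.5 dB, -16.7°; ω = 44: 7.5 dB, -83.3°

At s = jω = j10:
zero (s+3): 3 + j10 → |·| = √(3²+10²) = √109 ≈ 10.44, ∠ = arctan(10/3) ≈ 73.30°
quadratic: (j10)² + 7.8·j10 + 100 = 0 + j78 → |·| ≈ 78, ∠ ≈ 90.00°
|H| = 100 · 10.44 / 78 ≈ 13.385
Gain = 20 log₁₀(13.385) ≈ 22.53 dB
∠H = 73.30° − 90.00° = -16.70°

At s = jω = j44:
zero (s+3): 3 + j44 → |·| = √(3²+44²) = √1945 ≈ 44.102, ∠ = arctan(44/3) ≈ 86.10°
quadratic: (j44)² + 7.8·j44 + 100 = -1836 + j343.2 → |·| ≈ 1867.8, ∠ ≈ 169.41°
|H| = 100 · 44.102 / 1867.8 ≈ 2.3612
Gain = 20 log₁₀(2.3612) ≈ 7.46 dB
∠H = 86.10° − 169.41° = -83.31°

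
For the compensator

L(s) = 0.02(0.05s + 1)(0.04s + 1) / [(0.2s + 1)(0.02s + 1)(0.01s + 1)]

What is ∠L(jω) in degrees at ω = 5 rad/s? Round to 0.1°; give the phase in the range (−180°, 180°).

At ω = 5 rad/s:
zero (1 + j5·0.05) = 1 + j0.25 → |·| ≈ 1.0308, ∠ ≈ 14.04°
zero (1 + j5·0.04) = 1 + j0.2 → |·| ≈ 1.0198, ∠ ≈ 11.31°
pole (1 + j5·0.2) = 1 + j1 → |·| ≈ 1.4142, ∠ ≈ 45.00°
pole (1 + j5·0.02) = 1 + j0.1 → |·| ≈ 1.005, ∠ ≈ 5.71°
pole (1 + j5·0.01) = 1 + j0.05 → |·| ≈ 1.0012, ∠ ≈ 2.86°
∠L = (14.04° + 11.31°) − (45.00° + 5.71° + 2.86°) = -28.22°

-28.2°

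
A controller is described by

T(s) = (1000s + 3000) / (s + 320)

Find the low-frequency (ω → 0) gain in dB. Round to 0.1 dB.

19.4 dB

T(0) = 3000 / 320 = 9.375
20 log₁₀(9.375) ≈ 19.44 dB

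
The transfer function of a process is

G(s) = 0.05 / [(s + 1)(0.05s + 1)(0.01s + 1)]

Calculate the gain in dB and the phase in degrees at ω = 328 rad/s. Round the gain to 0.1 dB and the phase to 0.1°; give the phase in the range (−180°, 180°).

-111.4 dB, 110.6°

At ω = 328 rad/s:
pole (1 + j328·1) = 1 + j328 → |·| ≈ 328, ∠ ≈ 89.83°
pole (1 + j328·0.05) = 1 + j16.4 → |·| ≈ 16.43, ∠ ≈ 86.51°
pole (1 + j328·0.01) = 1 + j3.28 → |·| ≈ 3.4291, ∠ ≈ 73.04°
|G| = 0.05 · 1 / (328 · 16.43 · 3.4291) ≈ 2.7057e-06
Gain = 20 log₁₀(2.7057e-06) ≈ -111.35 dB
∠G = (0°) − (89.83° + 86.51° + 73.04°) = -249.38° ≡ 110.62° (principal value)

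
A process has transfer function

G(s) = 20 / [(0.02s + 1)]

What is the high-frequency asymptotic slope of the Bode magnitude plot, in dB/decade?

-20 dB/decade

Each pole contributes −20 dB/decade at high frequency; each zero contributes +20 dB/decade.
Net: 0 zero(s) − 1 pole(s) → -20 dB/decade.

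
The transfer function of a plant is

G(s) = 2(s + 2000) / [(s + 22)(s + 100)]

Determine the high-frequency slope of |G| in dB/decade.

Each pole contributes −20 dB/decade at high frequency; each zero contributes +20 dB/decade.
Net: 1 zero(s) − 2 pole(s) → -20 dB/decade.

-20 dB/decade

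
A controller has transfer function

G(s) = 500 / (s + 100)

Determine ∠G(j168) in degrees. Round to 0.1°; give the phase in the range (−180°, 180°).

At s = jω = j168:
pole (s+100): 100 + j168 → |·| = √(100²+168²) = √38224 ≈ 195.51, ∠ = arctan(168/100) ≈ 59.24°
∠G = 0.00° − 59.24° = -59.24°

-59.2°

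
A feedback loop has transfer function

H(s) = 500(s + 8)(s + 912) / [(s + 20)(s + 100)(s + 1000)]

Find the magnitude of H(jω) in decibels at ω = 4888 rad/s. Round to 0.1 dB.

At s = jω = j4888:
zero (s+8): 8 + j4888 → |·| = √(8²+4888²) = √23892608 ≈ 4888, ∠ = arctan(4888/8) ≈ 89.91°
zero (s+912): 912 + j4888 → |·| = √(912²+4888²) = √24724288 ≈ 4972.4, ∠ = arctan(4888/912) ≈ 79.43°
pole (s+20): 20 + j4888 → |·| = √(20²+4888²) = √23892944 ≈ 4888, ∠ = arctan(4888/20) ≈ 89.77°
pole (s+100): 100 + j4888 → |·| = √(100²+4888²) = √23902544 ≈ 4889, ∠ = arctan(4888/100) ≈ 88.83°
pole (s+1000): 1000 + j4888 → |·| = √(1000²+4888²) = √24892544 ≈ 4989.2, ∠ = arctan(4888/1000) ≈ 78.44°
|H| = 500 · 2.4305e+07 / 1.1923e+11 ≈ 0.10192
Gain = 20 log₁₀(0.10192) ≈ -19.83 dB

-19.8 dB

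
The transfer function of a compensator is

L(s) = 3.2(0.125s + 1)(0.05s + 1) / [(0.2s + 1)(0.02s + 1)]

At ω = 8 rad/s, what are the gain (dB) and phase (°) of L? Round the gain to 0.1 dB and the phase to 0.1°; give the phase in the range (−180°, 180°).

8.1 dB, -0.3°

At ω = 8 rad/s:
zero (1 + j8·0.125) = 1 + j1 → |·| ≈ 1.4142, ∠ ≈ 45.00°
zero (1 + j8·0.05) = 1 + j0.4 → |·| ≈ 1.077, ∠ ≈ 21.80°
pole (1 + j8·0.2) = 1 + j1.6 → |·| ≈ 1.8868, ∠ ≈ 57.99°
pole (1 + j8·0.02) = 1 + j0.16 → |·| ≈ 1.0127, ∠ ≈ 9.09°
|L| = 3.2 · 1.4142 · 1.077 / (1.8868 · 1.0127) ≈ 2.5508
Gain = 20 log₁₀(2.5508) ≈ 8.13 dB
∠L = (45.00° + 21.80°) − (57.99° + 9.09°) = -0.28°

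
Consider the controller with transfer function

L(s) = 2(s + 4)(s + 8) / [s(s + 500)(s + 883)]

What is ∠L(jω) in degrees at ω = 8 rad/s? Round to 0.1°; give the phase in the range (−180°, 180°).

17.0°

At s = jω = j8:
zero (s+4): 4 + j8 → |·| = √(4²+8²) = √80 ≈ 8.9443, ∠ = arctan(8/4) ≈ 63.43°
zero (s+8): 8 + j8 → |·| = √(8²+8²) = √128 ≈ 11.314, ∠ = arctan(8/8) ≈ 45.00°
pole (s+500): 500 + j8 → |·| = √(500²+8²) = √250064 ≈ 500.06, ∠ = arctan(8/500) ≈ 0.92°
pole (s+883): 883 + j8 → |·| = √(883²+8²) = √779753 ≈ 883.04, ∠ = arctan(8/883) ≈ 0.52°
pole at origin: |s| = 8, ∠ = 90.00° (in denominator)
∠L = 108.43° − 91.44° = 16.99°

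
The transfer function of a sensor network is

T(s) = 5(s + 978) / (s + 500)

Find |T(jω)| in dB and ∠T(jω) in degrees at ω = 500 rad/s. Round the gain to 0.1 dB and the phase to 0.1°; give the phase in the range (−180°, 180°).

17.8 dB, -17.9°

At s = jω = j500:
zero (s+978): 978 + j500 → |·| = √(978²+500²) = √1206484 ≈ 1098.4, ∠ = arctan(500/978) ≈ 27.08°
pole (s+500): 500 + j500 → |·| = √(500²+500²) = √500000 ≈ 707.11, ∠ = arctan(500/500) ≈ 45.00°
|T| = 5 · 1098.4 / 707.11 ≈ 7.7668
Gain = 20 log₁₀(7.7668) ≈ 17.80 dB
∠T = 27.08° − 45.00° = -17.92°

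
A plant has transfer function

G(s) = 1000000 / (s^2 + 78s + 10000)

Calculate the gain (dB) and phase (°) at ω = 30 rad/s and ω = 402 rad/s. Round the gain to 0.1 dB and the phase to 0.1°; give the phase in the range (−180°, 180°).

ω = 30: 40.5 dB, -14.4°; ω = 402: 16.2 dB, -168.3°

At s = jω = j30:
quadratic: (j30)² + 78·j30 + 10000 = 9100 + j2340 → |·| ≈ 9396, ∠ ≈ 14.42°
|G| = 1000000 / 9396 ≈ 106.43
Gain = 20 log₁₀(106.43) ≈ 40.54 dB
∠G = 0.00° − 14.42° = -14.42°

At s = jω = j402:
quadratic: (j402)² + 78·j402 + 10000 = -151604 + j31356 → |·| ≈ 1.5481e+05, ∠ ≈ 168.31°
|G| = 1000000 / 1.5481e+05 ≈ 6.4595
Gain = 20 log₁₀(6.4595) ≈ 16.20 dB
∠G = 0.00° − 168.31° = -168.31°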